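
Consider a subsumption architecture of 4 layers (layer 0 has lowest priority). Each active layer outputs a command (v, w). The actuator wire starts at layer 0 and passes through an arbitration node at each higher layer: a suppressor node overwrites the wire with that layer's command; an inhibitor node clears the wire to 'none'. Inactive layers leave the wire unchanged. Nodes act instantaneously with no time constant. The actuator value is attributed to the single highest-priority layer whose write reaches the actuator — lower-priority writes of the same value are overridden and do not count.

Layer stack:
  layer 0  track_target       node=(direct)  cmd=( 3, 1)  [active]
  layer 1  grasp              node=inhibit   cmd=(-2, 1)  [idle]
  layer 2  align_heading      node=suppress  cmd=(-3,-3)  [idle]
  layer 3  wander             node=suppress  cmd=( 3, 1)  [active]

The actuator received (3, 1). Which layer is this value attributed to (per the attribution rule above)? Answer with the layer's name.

wander

layer 0 (track_target) active — direct: (3, 1)
layer 1 (grasp) idle — unchanged: (3, 1)
layer 2 (align_heading) idle — unchanged: (3, 1)
layer 3 (wander) active — suppresses: (3, 1)
→ actuator (3, 1)
last writer: layer 3 = wander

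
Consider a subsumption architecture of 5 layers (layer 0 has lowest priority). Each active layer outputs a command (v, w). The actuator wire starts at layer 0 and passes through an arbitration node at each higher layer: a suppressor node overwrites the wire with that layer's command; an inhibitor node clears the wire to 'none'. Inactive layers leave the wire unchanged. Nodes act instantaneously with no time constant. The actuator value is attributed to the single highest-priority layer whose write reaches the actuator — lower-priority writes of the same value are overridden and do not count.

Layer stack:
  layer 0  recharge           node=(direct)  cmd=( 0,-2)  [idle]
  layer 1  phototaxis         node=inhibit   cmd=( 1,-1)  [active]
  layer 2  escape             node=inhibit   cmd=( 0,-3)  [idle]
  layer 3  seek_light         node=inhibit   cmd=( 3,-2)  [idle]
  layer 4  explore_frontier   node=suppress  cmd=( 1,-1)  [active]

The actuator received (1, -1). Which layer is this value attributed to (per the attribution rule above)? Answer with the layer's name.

explore_frontier

layer 0 (recharge) idle — none
layer 1 (phototaxis) active — inhibits: none
layer 2 (escape) idle — unchanged: none
layer 3 (seek_light) idle — unchanged: none
layer 4 (explore_frontier) active — suppresses: (1, -1)
→ actuator (1, -1)
last writer: layer 4 = explore_frontier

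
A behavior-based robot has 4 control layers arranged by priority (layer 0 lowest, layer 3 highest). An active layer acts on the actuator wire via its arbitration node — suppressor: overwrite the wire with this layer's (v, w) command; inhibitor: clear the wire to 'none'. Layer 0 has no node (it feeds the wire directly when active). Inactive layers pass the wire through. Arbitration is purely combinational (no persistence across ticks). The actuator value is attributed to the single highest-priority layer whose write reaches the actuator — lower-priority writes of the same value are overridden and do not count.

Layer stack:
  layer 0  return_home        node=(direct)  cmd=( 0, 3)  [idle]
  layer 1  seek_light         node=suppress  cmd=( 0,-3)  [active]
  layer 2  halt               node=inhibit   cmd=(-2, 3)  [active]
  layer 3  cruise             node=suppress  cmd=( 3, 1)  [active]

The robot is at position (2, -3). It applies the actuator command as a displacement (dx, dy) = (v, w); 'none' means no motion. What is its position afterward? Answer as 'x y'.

layer 0 (return_home) idle — none
layer 1 (seek_light) active — suppresses: (0, -3)
layer 2 (halt) active — inhibits: none
layer 3 (cruise) active — suppresses: (3, 1)
→ actuator (3, 1)
position: (2, -3) + (3, 1) = (5, -2)

5 -2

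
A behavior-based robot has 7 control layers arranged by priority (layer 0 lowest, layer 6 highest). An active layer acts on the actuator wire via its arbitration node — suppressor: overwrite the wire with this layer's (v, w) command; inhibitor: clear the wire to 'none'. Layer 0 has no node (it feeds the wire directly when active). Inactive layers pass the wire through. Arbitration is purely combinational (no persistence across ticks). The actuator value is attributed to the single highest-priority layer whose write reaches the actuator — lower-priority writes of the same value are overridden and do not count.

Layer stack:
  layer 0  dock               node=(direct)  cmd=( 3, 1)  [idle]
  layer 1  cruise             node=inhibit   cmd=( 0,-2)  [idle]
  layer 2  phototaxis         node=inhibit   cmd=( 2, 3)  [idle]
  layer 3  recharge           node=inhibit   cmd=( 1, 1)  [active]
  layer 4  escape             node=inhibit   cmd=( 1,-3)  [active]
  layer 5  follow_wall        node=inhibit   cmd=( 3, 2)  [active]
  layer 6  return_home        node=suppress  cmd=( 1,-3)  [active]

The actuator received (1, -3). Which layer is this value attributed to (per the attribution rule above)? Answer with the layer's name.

layer 0 (dock) idle — none
layer 1 (cruise) idle — unchanged: none
layer 2 (phototaxis) idle — unchanged: none
layer 3 (recharge) active — inhibits: none
layer 4 (escape) active — inhibits: none
layer 5 (follow_wall) active — inhibits: none
layer 6 (return_home) active — suppresses: (1, -3)
→ actuator (1, -3)
last writer: layer 6 = return_home

return_home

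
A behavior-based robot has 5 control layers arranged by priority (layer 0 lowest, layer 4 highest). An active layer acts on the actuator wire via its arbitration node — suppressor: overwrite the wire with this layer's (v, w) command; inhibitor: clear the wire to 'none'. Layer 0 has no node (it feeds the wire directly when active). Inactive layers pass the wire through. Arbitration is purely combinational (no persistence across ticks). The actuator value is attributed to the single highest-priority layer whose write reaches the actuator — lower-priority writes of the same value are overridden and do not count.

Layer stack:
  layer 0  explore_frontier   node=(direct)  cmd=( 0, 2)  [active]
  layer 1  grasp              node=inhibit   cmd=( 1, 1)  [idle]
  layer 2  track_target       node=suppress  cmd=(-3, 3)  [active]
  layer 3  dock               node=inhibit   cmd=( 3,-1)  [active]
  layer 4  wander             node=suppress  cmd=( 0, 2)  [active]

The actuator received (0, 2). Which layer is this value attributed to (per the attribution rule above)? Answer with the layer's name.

[0] explore_frontier on; wire := (0, 2)
[1] grasp off; pass (0, 2)
[2] track_target on (suppress); wire := (-3, 3)
[3] dock on (inhibit); wire := none
[4] wander on (suppress); wire := (0, 2)
output (0, 2)
last writer: layer 4 = wander

wander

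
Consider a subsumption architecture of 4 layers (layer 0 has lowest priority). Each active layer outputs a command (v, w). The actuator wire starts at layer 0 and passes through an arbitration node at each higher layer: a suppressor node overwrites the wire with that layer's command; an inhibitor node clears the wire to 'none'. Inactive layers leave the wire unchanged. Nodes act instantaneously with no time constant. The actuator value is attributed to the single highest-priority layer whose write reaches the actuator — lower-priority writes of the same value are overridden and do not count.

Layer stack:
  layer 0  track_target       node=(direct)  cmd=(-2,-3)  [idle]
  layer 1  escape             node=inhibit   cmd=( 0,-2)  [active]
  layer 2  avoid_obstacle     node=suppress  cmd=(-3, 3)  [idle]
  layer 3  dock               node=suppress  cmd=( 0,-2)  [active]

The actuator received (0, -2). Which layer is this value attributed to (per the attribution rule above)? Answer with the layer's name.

dock

L0 track_target: idle → wire = none
L1 escape: active, inhibitor → wire = none
L2 avoid_obstacle: idle → wire stays none
L3 dock: active, suppressor → wire = (0, -2)
actuator = (0, -2)
last writer: layer 3 = dock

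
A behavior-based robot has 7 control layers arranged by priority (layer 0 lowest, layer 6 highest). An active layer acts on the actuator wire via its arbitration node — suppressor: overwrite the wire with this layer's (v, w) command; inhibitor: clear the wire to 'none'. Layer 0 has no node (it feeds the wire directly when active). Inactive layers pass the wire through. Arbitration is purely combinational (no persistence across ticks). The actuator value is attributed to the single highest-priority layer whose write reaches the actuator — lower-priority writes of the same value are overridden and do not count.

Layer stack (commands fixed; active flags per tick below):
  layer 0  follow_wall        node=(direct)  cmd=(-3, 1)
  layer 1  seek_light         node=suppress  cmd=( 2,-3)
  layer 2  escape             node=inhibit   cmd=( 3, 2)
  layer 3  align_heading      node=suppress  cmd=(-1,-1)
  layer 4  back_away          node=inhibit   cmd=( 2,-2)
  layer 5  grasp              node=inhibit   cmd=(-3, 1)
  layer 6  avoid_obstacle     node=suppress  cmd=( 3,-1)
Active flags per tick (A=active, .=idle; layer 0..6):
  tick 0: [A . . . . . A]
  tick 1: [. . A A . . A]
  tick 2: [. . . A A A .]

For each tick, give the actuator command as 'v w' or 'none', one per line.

tick 0:
  L0 follow_wall: active, feeds wire = (-3, 1)
  L1 seek_light: idle → wire stays (-3, 1)
  L2 escape: idle → wire stays (-3, 1)
  L3 align_heading: idle → wire stays (-3, 1)
  L4 back_away: idle → wire stays (-3, 1)
  L5 grasp: idle → wire stays (-3, 1)
  L6 avoid_obstacle: active, suppressor → wire = (3, -1)
  actuator = (3, -1)
tick 1:
  L0 follow_wall: idle → wire = none
  L1 seek_light: idle → wire stays none
  L2 escape: active, inhibitor → wire = none
  L3 align_heading: active, suppressor → wire = (-1, -1)
  L4 back_away: idle → wire stays (-1, -1)
  L5 grasp: idle → wire stays (-1, -1)
  L6 avoid_obstacle: active, suppressor → wire = (3, -1)
  actuator = (3, -1)
tick 2:
  L0 follow_wall: idle → wire = none
  L1 seek_light: idle → wire stays none
  L2 escape: idle → wire stays none
  L3 align_heading: active, suppressor → wire = (-1, -1)
  L4 back_away: active, inhibitor → wire = none
  L5 grasp: active, inhibitor → wire = none
  L6 avoid_obstacle: idle → wire stays none
  actuator = none

3 -1
3 -1
none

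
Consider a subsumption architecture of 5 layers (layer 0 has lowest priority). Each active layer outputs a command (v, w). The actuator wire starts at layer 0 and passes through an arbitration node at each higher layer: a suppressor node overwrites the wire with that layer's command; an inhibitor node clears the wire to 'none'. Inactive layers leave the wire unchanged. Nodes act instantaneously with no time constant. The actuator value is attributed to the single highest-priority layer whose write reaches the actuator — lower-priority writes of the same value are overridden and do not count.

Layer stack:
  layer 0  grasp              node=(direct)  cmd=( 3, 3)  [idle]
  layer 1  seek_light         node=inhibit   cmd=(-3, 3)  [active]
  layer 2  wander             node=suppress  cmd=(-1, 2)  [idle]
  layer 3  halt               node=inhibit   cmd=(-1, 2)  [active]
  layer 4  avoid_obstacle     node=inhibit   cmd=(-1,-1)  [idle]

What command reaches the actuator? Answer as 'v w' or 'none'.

[0] grasp off; wire := none
[1] seek_light on (inhibit); wire := none
[2] wander off; pass none
[3] halt on (inhibit); wire := none
[4] avoid_obstacle off; pass none
output none

none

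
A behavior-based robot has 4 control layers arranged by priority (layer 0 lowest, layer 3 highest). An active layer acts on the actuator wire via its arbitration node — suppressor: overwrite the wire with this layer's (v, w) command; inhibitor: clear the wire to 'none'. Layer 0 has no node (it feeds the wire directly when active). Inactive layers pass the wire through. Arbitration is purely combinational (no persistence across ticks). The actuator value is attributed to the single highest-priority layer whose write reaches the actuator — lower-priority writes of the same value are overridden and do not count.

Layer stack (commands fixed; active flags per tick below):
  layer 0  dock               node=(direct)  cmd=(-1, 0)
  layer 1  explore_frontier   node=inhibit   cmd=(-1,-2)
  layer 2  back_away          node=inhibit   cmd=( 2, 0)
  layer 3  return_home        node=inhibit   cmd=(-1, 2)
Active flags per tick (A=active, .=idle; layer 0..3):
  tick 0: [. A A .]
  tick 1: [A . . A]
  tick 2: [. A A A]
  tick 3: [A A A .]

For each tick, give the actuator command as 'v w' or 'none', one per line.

none
none
none
none

tick 0:
  [0] dock off; wire := none
  [1] explore_frontier on (inhibit); wire := none
  [2] back_away on (inhibit); wire := none
  [3] return_home off; pass none
  output none
tick 1:
  [0] dock on; wire := (-1, 0)
  [1] explore_frontier off; pass (-1, 0)
  [2] back_away off; pass (-1, 0)
  [3] return_home on (inhibit); wire := none
  output none
tick 2:
  [0] dock off; wire := none
  [1] explore_frontier on (inhibit); wire := none
  [2] back_away on (inhibit); wire := none
  [3] return_home on (inhibit); wire := none
  output none
tick 3:
  [0] dock on; wire := (-1, 0)
  [1] explore_frontier on (inhibit); wire := none
  [2] back_away on (inhibit); wire := none
  [3] return_home off; pass none
  output none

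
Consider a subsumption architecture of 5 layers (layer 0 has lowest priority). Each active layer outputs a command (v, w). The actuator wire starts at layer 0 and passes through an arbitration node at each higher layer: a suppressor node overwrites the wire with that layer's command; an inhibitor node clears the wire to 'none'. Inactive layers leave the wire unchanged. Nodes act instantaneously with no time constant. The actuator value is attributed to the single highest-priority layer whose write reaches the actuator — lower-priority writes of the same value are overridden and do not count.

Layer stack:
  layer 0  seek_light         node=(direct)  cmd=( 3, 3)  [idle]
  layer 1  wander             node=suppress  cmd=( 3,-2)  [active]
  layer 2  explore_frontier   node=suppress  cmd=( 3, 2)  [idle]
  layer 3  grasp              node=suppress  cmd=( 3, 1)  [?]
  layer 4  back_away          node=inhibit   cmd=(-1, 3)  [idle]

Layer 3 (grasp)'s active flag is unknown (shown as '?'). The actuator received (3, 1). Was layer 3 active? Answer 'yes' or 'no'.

If layer 3 is active=yes:
  actuator would be (3, 1)
If layer 3 is active=no:
  actuator would be (3, -2)
Observed (3, 1), so layer 3 was active.

yes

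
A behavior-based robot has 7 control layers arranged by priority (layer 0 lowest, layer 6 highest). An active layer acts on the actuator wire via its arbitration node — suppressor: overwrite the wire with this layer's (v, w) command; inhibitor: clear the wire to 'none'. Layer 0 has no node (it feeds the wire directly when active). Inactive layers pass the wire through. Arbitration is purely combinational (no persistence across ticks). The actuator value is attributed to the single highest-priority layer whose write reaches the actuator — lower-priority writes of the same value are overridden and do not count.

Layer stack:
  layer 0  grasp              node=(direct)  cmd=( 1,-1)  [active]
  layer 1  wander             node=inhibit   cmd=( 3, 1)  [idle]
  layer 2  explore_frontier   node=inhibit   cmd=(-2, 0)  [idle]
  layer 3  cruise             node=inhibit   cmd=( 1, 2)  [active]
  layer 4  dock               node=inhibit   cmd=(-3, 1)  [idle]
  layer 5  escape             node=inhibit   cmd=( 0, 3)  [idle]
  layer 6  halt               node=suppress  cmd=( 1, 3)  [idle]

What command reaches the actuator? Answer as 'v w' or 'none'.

L0 grasp: active, feeds wire = (1, -1)
L1 wander: idle → wire stays (1, -1)
L2 explore_frontier: idle → wire stays (1, -1)
L3 cruise: active, inhibitor → wire = none
L4 dock: idle → wire stays none
L5 escape: idle → wire stays none
L6 halt: idle → wire stays none
actuator = none

none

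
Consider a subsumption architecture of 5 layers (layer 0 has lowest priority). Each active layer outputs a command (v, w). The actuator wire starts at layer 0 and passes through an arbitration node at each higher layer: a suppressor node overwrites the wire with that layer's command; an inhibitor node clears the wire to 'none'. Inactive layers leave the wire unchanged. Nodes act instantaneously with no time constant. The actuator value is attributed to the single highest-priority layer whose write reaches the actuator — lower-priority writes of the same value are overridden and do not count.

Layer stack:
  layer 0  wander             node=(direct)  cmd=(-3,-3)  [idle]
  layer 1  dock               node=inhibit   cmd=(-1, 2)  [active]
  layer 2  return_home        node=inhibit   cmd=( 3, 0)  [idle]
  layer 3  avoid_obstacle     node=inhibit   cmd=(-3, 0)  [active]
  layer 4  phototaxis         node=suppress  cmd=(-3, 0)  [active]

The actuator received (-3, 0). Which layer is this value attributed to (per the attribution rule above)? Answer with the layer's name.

phototaxis

layer 0 (wander) idle — none
layer 1 (dock) active — inhibits: none
layer 2 (return_home) idle — unchanged: none
layer 3 (avoid_obstacle) active — inhibits: none
layer 4 (phototaxis) active — suppresses: (-3, 0)
→ actuator (-3, 0)
last writer: layer 4 = phototaxis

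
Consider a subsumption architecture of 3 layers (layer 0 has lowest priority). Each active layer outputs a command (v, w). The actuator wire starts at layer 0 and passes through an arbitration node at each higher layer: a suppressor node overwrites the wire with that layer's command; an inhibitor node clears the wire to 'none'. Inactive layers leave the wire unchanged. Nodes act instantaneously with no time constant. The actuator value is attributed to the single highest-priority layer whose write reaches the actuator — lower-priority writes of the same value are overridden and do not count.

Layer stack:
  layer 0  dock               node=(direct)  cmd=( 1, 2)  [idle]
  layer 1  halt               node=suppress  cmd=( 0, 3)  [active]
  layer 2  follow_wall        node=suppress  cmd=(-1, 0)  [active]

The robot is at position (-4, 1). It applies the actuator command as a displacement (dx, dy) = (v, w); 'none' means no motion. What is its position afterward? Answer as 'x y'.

-5 1

L0 dock: idle → wire = none
L1 halt: active, suppressor → wire = (0, 3)
L2 follow_wall: active, suppressor → wire = (-1, 0)
actuator = (-1, 0)
position: (-4, 1) + (-1, 0) = (-5, 1)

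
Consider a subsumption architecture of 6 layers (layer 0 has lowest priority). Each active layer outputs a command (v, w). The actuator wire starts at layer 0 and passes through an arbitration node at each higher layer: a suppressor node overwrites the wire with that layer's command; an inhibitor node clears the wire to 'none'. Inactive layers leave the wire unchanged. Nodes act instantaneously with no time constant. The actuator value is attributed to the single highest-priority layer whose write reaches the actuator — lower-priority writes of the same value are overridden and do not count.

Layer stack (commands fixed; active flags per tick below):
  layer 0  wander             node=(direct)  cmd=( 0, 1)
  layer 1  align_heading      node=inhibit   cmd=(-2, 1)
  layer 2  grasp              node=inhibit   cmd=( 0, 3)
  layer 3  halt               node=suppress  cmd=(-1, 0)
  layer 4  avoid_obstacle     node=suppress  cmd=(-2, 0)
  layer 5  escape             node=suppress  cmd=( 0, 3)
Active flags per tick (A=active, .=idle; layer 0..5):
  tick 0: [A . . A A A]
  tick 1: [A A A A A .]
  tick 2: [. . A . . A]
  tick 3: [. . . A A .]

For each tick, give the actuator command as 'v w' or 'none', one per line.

tick 0:
  [0] wander on; wire := (0, 1)
  [1] align_heading off; pass (0, 1)
  [2] grasp off; pass (0, 1)
  [3] halt on (suppress); wire := (-1, 0)
  [4] avoid_obstacle on (suppress); wire := (-2, 0)
  [5] escape on (suppress); wire := (0, 3)
  output (0, 3)
tick 1:
  [0] wander on; wire := (0, 1)
  [1] align_heading on (inhibit); wire := none
  [2] grasp on (inhibit); wire := none
  [3] halt on (suppress); wire := (-1, 0)
  [4] avoid_obstacle on (suppress); wire := (-2, 0)
  [5] escape off; pass (-2, 0)
  output (-2, 0)
tick 2:
  [0] wander off; wire := none
  [1] align_heading off; pass none
  [2] grasp on (inhibit); wire := none
  [3] halt off; pass none
  [4] avoid_obstacle off; pass none
  [5] escape on (suppress); wire := (0, 3)
  output (0, 3)
tick 3:
  [0] wander off; wire := none
  [1] align_heading off; pass none
  [2] grasp off; pass none
  [3] halt on (suppress); wire := (-1, 0)
  [4] avoid_obstacle on (suppress); wire := (-2, 0)
  [5] escape off; pass (-2, 0)
  output (-2, 0)

0 3
-2 0
0 3
-2 0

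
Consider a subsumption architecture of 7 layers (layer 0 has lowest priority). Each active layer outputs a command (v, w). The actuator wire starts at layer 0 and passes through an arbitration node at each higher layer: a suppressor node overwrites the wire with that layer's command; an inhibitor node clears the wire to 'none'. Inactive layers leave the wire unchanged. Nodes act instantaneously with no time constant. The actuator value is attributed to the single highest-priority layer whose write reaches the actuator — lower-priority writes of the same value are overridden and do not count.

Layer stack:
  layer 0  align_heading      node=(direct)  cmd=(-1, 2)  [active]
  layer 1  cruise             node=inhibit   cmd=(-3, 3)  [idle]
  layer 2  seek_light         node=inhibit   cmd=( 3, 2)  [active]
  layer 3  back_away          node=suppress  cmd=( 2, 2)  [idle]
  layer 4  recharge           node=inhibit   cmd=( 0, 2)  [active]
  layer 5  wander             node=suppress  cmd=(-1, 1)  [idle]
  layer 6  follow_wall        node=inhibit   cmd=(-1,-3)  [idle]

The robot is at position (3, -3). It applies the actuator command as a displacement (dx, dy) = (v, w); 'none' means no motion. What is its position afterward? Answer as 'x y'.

layer 0 (align_heading) active — direct: (-1, 2)
layer 1 (cruise) idle — unchanged: (-1, 2)
layer 2 (seek_light) active — inhibits: none
layer 3 (back_away) idle — unchanged: none
layer 4 (recharge) active — inhibits: none
layer 5 (wander) idle — unchanged: none
layer 6 (follow_wall) idle — unchanged: none
→ actuator none
position: (3, -3) + none = (3, -3)

3 -3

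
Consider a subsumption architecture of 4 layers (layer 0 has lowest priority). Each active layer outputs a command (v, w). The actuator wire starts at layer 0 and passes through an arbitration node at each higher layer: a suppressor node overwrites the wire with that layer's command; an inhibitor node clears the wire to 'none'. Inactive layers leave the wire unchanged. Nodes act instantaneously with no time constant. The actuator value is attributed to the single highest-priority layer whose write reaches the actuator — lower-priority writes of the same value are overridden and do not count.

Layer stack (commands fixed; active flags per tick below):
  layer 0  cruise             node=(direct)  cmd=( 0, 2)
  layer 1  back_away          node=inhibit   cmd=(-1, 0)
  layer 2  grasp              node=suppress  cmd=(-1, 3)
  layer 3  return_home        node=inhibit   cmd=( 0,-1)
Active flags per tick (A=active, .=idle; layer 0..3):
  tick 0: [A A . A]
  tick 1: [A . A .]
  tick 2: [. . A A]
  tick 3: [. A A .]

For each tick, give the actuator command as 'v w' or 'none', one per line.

none
-1 3
none
-1 3

tick 0:
  L0 cruise: active, feeds wire = (0, 2)
  L1 back_away: active, inhibitor → wire = none
  L2 grasp: idle → wire stays none
  L3 return_home: active, inhibitor → wire = none
  actuator = none
tick 1:
  L0 cruise: active, feeds wire = (0, 2)
  L1 back_away: idle → wire stays (0, 2)
  L2 grasp: active, suppressor → wire = (-1, 3)
  L3 return_home: idle → wire stays (-1, 3)
  actuator = (-1, 3)
tick 2:
  L0 cruise: idle → wire = none
  L1 back_away: idle → wire stays none
  L2 grasp: active, suppressor → wire = (-1, 3)
  L3 return_home: active, inhibitor → wire = none
  actuator = none
tick 3:
  L0 cruise: idle → wire = none
  L1 back_away: active, inhibitor → wire = none
  L2 grasp: active, suppressor → wire = (-1, 3)
  L3 return_home: idle → wire stays (-1, 3)
  actuator = (-1, 3)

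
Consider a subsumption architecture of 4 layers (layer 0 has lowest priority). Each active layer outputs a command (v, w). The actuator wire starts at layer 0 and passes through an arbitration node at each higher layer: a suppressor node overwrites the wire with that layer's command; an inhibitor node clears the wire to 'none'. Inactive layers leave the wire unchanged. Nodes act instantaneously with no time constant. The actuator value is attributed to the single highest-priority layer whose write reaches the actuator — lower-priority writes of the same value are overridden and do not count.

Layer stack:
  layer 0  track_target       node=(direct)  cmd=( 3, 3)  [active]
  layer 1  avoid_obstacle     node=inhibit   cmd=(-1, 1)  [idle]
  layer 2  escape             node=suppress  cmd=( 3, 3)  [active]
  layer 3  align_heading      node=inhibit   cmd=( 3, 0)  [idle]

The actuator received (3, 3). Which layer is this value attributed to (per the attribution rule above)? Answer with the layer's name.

L0 track_target: active, feeds wire = (3, 3)
L1 avoid_obstacle: idle → wire stays (3, 3)
L2 escape: active, suppressor → wire = (3, 3)
L3 align_heading: idle → wire stays (3, 3)
actuator = (3, 3)
last writer: layer 2 = escape

escape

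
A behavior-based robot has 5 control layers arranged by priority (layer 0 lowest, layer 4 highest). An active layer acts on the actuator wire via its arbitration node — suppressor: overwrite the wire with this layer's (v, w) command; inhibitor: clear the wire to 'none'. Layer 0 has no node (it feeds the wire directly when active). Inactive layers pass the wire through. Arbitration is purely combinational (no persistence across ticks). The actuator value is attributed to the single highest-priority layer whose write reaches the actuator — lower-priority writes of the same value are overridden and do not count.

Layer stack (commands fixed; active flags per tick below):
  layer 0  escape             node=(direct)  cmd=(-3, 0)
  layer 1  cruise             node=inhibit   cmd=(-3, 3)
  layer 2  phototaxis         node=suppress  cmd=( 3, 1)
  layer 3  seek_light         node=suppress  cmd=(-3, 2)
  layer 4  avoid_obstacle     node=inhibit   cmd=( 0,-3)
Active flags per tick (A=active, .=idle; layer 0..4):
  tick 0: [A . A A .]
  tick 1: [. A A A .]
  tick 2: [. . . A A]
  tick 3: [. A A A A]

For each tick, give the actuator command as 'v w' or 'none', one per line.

-3 2
-3 2
none
none

tick 0:
  layer 0 (escape) active — direct: (-3, 0)
  layer 1 (cruise) idle — unchanged: (-3, 0)
  layer 2 (phototaxis) active — suppresses: (3, 1)
  layer 3 (seek_light) active — suppresses: (-3, 2)
  layer 4 (avoid_obstacle) idle — unchanged: (-3, 2)
  → actuator (-3, 2)
tick 1:
  layer 0 (escape) idle — none
  layer 1 (cruise) active — inhibits: none
  layer 2 (phototaxis) active — suppresses: (3, 1)
  layer 3 (seek_light) active — suppresses: (-3, 2)
  layer 4 (avoid_obstacle) idle — unchanged: (-3, 2)
  → actuator (-3, 2)
tick 2:
  layer 0 (escape) idle — none
  layer 1 (cruise) idle — unchanged: none
  layer 2 (phototaxis) idle — unchanged: none
  layer 3 (seek_light) active — suppresses: (-3, 2)
  layer 4 (avoid_obstacle) active — inhibits: none
  → actuator none
tick 3:
  layer 0 (escape) idle — none
  layer 1 (cruise) active — inhibits: none
  layer 2 (phototaxis) active — suppresses: (3, 1)
  layer 3 (seek_light) active — suppresses: (-3, 2)
  layer 4 (avoid_obstacle) active — inhibits: none
  → actuator none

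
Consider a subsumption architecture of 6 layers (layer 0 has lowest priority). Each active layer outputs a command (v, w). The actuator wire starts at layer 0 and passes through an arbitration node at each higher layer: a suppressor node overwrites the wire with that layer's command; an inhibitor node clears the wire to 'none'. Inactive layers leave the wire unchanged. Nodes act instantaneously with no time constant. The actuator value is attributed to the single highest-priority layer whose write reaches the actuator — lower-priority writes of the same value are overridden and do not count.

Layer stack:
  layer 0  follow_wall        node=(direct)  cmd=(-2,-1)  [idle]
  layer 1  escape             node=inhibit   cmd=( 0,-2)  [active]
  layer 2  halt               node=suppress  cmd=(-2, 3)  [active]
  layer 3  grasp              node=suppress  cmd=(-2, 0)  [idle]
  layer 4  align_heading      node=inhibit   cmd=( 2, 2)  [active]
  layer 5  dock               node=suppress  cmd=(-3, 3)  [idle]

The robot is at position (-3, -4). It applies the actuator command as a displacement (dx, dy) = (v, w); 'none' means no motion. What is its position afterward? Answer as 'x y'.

-3 -4

layer 0 (follow_wall) idle — none
layer 1 (escape) active — inhibits: none
layer 2 (halt) active — suppresses: (-2, 3)
layer 3 (grasp) idle — unchanged: (-2, 3)
layer 4 (align_heading) active — inhibits: none
layer 5 (dock) idle — unchanged: none
→ actuator none
position: (-3, -4) + none = (-3, -4)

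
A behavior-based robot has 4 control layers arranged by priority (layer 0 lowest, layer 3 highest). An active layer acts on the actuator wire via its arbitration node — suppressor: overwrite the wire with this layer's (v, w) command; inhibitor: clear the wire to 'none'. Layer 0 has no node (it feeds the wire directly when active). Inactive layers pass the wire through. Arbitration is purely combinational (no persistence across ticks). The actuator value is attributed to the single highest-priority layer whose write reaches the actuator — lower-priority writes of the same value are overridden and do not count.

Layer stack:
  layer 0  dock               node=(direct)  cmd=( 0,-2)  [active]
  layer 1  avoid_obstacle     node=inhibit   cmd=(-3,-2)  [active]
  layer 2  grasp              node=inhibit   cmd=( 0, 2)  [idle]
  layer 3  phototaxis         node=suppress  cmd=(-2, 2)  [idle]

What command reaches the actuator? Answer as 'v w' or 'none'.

none

[0] dock on; wire := (0, -2)
[1] avoid_obstacle on (inhibit); wire := none
[2] grasp off; pass none
[3] phototaxis off; pass none
output none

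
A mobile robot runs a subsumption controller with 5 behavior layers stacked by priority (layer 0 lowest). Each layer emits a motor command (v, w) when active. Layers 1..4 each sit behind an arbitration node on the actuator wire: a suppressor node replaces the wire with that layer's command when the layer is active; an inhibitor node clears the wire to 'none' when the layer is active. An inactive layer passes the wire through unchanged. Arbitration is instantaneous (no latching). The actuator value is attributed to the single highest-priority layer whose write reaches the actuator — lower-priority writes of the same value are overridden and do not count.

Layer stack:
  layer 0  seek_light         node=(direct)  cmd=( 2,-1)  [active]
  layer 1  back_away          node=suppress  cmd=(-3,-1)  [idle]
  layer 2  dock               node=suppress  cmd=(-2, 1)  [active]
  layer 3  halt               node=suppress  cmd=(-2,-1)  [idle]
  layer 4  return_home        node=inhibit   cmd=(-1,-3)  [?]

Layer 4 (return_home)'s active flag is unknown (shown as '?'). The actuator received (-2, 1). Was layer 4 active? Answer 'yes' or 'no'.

If layer 4 is active=yes:
  actuator would be none
If layer 4 is active=no:
  actuator would be (-2, 1)
Observed (-2, 1), so layer 4 was idle.

no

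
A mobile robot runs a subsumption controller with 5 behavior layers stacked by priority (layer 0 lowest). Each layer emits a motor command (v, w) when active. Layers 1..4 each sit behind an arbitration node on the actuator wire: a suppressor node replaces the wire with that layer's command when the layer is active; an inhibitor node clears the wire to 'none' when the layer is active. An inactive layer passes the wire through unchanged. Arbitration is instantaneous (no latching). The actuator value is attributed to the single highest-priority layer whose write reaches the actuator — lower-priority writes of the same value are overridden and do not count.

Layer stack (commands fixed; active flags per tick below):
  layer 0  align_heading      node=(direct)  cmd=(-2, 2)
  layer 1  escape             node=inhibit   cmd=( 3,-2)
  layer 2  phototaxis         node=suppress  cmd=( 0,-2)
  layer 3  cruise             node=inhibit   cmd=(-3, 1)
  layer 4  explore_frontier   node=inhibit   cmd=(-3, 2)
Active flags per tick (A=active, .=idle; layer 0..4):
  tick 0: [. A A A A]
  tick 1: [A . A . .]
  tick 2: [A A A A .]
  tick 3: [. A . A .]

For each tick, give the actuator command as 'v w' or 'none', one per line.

tick 0:
  [0] align_heading off; wire := none
  [1] escape on (inhibit); wire := none
  [2] phototaxis on (suppress); wire := (0, -2)
  [3] cruise on (inhibit); wire := none
  [4] explore_frontier on (inhibit); wire := none
  output none
tick 1:
  [0] align_heading on; wire := (-2, 2)
  [1] escape off; pass (-2, 2)
  [2] phototaxis on (suppress); wire := (0, -2)
  [3] cruise off; pass (0, -2)
  [4] explore_frontier off; pass (0, -2)
  output (0, -2)
tick 2:
  [0] align_heading on; wire := (-2, 2)
  [1] escape on (inhibit); wire := none
  [2] phototaxis on (suppress); wire := (0, -2)
  [3] cruise on (inhibit); wire := none
  [4] explore_frontier off; pass none
  output none
tick 3:
  [0] align_heading off; wire := none
  [1] escape on (inhibit); wire := none
  [2] phototaxis off; pass none
  [3] cruise on (inhibit); wire := none
  [4] explore_frontier off; pass none
  output none

none
0 -2
none
none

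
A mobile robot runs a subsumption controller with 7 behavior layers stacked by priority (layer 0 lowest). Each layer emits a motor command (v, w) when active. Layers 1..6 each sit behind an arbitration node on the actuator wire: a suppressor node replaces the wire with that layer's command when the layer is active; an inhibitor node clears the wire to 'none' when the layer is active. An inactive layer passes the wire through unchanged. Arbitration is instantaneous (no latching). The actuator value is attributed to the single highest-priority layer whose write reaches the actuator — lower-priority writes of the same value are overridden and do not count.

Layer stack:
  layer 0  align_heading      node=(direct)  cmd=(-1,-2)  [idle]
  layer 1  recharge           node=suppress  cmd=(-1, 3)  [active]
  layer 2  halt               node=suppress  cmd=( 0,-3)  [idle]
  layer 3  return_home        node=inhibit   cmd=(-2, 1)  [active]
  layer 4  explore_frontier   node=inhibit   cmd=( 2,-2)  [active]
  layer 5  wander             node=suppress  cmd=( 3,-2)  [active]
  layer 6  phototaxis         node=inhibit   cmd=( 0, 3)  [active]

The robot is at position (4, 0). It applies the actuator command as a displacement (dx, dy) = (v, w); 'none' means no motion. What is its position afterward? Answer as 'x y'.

L0 align_heading: idle → wire = none
L1 recharge: active, suppressor → wire = (-1, 3)
L2 halt: idle → wire stays (-1, 3)
L3 return_home: active, inhibitor → wire = none
L4 explore_frontier: active, inhibitor → wire = none
L5 wander: active, suppressor → wire = (3, -2)
L6 phototaxis: active, inhibitor → wire = none
actuator = none
position: (4, 0) + none = (4, 0)

4 0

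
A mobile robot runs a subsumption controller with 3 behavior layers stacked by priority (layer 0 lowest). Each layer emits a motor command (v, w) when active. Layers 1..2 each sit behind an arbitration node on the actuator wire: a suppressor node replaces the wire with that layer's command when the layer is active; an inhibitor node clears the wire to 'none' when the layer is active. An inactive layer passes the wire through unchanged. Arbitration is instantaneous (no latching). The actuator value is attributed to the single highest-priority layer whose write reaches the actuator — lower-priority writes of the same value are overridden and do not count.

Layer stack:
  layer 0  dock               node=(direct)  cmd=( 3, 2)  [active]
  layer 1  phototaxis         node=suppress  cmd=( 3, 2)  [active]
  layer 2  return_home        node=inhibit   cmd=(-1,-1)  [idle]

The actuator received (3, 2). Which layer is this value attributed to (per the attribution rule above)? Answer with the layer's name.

phototaxis

[0] dock on; wire := (3, 2)
[1] phototaxis on (suppress); wire := (3, 2)
[2] return_home off; pass (3, 2)
output (3, 2)
last writer: layer 1 = phototaxis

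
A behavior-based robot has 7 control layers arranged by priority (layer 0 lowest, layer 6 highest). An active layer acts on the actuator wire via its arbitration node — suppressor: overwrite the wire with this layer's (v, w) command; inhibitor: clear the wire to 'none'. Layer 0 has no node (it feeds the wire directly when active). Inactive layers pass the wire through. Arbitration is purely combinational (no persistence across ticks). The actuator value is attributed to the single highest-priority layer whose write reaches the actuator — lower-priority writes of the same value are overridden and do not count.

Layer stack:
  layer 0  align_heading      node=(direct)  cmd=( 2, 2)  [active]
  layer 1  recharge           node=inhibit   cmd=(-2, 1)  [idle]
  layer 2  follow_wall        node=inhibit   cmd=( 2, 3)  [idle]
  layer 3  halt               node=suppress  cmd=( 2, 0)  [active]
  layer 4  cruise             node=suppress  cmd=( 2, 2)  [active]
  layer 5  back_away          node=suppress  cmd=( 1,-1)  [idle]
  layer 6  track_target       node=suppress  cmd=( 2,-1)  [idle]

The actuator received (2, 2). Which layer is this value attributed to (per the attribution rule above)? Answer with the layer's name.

cruise

L0 align_heading: active, feeds wire = (2, 2)
L1 recharge: idle → wire stays (2, 2)
L2 follow_wall: idle → wire stays (2, 2)
L3 halt: active, suppressor → wire = (2, 0)
L4 cruise: active, suppressor → wire = (2, 2)
L5 back_away: idle → wire stays (2, 2)
L6 track_target: idle → wire stays (2, 2)
actuator = (2, 2)
last writer: layer 4 = cruise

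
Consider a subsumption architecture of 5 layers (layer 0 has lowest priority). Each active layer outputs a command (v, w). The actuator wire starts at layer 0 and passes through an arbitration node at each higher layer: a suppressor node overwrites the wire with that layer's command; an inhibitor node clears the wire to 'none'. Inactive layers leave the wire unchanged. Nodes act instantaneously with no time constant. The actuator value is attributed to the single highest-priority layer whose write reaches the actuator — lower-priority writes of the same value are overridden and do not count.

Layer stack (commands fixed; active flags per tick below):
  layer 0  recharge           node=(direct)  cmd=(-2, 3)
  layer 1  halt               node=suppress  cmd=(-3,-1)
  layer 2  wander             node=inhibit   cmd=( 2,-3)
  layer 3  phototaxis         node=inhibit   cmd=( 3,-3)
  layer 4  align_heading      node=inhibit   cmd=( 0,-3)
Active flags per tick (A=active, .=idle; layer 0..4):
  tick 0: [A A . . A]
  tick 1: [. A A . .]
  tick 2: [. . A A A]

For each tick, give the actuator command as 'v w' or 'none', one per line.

tick 0:
  L0 recharge: active, feeds wire = (-2, 3)
  L1 halt: active, suppressor → wire = (-3, -1)
  L2 wander: idle → wire stays (-3, -1)
  L3 phototaxis: idle → wire stays (-3, -1)
  L4 align_heading: active, inhibitor → wire = none
  actuator = none
tick 1:
  L0 recharge: idle → wire = none
  L1 halt: active, suppressor → wire = (-3, -1)
  L2 wander: active, inhibitor → wire = none
  L3 phototaxis: idle → wire stays none
  L4 align_heading: idle → wire stays none
  actuator = none
tick 2:
  L0 recharge: idle → wire = none
  L1 halt: idle → wire stays none
  L2 wander: active, inhibitor → wire = none
  L3 phototaxis: active, inhibitor → wire = none
  L4 align_heading: active, inhibitor → wire = none
  actuator = none

none
none
none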